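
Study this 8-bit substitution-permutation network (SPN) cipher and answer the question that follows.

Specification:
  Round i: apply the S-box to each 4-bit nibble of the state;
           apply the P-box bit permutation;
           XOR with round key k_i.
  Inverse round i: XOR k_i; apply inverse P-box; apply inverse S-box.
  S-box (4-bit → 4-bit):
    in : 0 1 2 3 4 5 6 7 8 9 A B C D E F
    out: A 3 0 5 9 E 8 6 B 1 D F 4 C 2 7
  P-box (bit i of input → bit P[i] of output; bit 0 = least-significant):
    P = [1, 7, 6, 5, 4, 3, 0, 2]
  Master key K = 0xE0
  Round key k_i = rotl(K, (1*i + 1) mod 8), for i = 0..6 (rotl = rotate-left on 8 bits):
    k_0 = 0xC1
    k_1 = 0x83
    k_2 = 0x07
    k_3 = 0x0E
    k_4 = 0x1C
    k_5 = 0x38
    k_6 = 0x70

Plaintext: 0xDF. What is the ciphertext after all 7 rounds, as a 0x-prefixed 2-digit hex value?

s_0 = plaintext = 0xDF
s_1 = Round(s_0, k_0) = 0x06
s_2 = Round(s_1, k_1) = 0xAF
s_3 = Round(s_2, k_2) = 0xD0
s_4 = Round(s_3, k_3) = 0xAB
s_5 = Round(s_4, k_4) = 0xEB
s_6 = Round(s_5, k_5) = 0xD2
s_7 = Round(s_6, k_6) = 0x75

0x75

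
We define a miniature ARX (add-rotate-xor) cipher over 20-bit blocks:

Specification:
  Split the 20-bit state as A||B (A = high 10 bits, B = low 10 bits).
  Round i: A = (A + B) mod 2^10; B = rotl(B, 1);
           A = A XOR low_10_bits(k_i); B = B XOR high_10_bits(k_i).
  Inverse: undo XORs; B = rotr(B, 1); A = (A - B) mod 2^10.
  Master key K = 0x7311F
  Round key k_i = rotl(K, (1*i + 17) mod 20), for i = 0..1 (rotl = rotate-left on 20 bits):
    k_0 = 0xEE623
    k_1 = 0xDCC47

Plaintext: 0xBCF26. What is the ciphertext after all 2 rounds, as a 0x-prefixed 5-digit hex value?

0x9A49B

s_0 = plaintext = 0xBCF26
s_1 = Round(s_0, k_0) = 0x0E9F4
s_2 = Round(s_1, k_1) = 0x9A49B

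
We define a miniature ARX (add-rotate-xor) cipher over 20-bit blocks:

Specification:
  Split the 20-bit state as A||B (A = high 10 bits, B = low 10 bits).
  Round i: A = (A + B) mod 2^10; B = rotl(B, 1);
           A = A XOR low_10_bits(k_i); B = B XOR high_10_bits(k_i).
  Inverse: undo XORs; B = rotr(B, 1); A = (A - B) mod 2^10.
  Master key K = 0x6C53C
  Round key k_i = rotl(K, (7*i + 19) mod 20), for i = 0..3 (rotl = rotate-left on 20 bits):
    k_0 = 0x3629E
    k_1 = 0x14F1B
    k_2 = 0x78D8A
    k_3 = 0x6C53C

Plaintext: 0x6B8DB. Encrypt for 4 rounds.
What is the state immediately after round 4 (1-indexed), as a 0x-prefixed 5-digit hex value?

s_0 = plaintext = 0x6B8DB
s_1 = Round(s_0, k_0) = 0x05D6E
s_2 = Round(s_1, k_1) = 0xA7A8F
s_3 = Round(s_2, k_2) = 0x29CFC
s_4 = Round(s_3, k_3) = 0x27C49

0x27C49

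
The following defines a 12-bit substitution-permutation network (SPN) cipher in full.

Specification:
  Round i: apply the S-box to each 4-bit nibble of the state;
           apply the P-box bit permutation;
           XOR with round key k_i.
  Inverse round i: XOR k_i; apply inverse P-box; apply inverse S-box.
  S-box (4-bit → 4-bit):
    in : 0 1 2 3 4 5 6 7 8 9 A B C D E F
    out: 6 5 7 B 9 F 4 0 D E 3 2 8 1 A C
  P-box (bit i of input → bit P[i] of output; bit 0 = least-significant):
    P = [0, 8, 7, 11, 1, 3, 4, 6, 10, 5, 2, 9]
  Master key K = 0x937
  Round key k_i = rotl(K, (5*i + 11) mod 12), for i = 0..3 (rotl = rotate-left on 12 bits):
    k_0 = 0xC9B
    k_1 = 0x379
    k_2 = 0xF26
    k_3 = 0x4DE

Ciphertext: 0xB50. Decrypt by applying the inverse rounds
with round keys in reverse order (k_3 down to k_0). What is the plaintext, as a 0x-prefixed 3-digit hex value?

0x636

s_0 = ciphertext = 0xB50
s_1 = InvRound(s_0, k_3) = 0x8A9
s_2 = InvRound(s_1, k_2) = 0x8A2
s_3 = InvRound(s_2, k_1) = 0xC55
s_4 = InvRound(s_3, k_0) = 0x636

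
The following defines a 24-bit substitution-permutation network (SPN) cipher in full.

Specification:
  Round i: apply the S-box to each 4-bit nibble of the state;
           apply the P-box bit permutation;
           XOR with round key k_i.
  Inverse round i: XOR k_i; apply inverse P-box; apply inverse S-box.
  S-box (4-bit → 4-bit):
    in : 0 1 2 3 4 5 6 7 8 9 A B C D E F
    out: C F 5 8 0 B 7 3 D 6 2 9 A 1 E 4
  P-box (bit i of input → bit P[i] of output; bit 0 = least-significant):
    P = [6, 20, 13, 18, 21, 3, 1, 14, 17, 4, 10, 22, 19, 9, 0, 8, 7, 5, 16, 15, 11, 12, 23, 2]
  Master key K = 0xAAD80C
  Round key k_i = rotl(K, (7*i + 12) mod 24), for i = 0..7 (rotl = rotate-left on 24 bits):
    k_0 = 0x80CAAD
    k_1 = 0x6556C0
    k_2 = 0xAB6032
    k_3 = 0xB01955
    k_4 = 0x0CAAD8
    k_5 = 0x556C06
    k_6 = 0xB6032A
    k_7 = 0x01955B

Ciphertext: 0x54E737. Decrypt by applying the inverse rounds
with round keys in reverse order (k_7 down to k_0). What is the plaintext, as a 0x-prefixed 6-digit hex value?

0xE4107A

s_0 = ciphertext = 0x54E737
s_1 = InvRound(s_0, k_7) = 0xC9A3C1
s_2 = InvRound(s_1, k_6) = 0x412B61
s_3 = InvRound(s_2, k_5) = 0x3AEF05
s_4 = InvRound(s_3, k_4) = 0x3D0655
s_5 = InvRound(s_4, k_3) = 0x6F5F43
s_6 = InvRound(s_5, k_2) = 0x6AEE48
s_7 = InvRound(s_6, k_1) = 0x78DDA0
s_8 = InvRound(s_7, k_0) = 0xE4107A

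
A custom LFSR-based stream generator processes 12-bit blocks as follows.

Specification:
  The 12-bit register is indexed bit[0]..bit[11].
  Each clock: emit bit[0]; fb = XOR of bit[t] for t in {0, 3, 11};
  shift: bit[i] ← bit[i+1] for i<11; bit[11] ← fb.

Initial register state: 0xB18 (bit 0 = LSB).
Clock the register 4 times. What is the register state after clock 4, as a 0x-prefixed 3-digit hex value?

reg_0 = 0xB18
clock 1: out=0, reg = 0x58C
clock 2: out=0, reg = 0xAC6
clock 3: out=0, reg = 0xD63
clock 4: out=1, reg = 0x6B1

0x6B1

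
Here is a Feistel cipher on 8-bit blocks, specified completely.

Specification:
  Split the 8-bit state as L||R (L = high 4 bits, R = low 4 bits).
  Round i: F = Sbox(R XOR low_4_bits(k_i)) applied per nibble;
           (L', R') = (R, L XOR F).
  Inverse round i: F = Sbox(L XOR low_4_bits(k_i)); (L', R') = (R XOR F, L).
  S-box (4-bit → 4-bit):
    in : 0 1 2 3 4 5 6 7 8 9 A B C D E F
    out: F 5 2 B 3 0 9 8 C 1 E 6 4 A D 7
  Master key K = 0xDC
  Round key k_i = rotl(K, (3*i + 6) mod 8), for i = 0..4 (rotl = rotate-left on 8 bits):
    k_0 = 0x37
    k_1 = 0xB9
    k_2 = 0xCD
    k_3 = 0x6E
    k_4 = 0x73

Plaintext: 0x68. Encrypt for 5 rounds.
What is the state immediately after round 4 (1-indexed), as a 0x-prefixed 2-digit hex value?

s_0 = plaintext = 0x68
s_1 = Round(s_0, k_0) = 0x81
s_2 = Round(s_1, k_1) = 0x14
s_3 = Round(s_2, k_2) = 0x40
s_4 = Round(s_3, k_3) = 0x09
s_5 = Round(s_4, k_4) = 0x9E

0x09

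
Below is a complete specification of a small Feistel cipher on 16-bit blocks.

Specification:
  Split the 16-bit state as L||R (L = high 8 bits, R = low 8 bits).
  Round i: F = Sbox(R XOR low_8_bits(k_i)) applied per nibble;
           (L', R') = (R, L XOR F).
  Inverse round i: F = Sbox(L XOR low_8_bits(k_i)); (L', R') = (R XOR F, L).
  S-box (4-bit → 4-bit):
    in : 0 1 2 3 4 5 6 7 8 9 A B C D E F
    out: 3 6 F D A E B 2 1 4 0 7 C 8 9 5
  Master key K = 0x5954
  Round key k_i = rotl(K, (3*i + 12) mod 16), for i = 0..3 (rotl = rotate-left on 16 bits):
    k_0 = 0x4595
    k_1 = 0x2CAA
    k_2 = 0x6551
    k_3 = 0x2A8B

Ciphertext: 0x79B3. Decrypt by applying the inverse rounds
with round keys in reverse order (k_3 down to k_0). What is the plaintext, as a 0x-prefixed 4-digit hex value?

s_0 = ciphertext = 0x79B3
s_1 = InvRound(s_0, k_3) = 0xEC79
s_2 = InvRound(s_1, k_2) = 0x01EC
s_3 = InvRound(s_2, k_1) = 0xEB01
s_4 = InvRound(s_3, k_0) = 0x28EB

0x28EB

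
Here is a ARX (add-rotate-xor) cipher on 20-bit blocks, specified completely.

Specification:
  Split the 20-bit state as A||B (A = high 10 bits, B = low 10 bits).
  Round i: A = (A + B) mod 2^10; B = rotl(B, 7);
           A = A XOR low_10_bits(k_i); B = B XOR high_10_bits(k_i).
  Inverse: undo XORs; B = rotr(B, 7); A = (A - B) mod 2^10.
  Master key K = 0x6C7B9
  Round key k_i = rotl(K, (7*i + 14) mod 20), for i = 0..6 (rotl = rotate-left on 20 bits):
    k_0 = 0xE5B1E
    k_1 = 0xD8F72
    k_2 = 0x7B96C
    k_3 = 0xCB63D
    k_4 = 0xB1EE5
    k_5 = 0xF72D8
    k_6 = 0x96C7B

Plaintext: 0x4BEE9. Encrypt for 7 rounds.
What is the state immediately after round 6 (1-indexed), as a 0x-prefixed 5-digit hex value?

0xAEBA6

s_0 = plaintext = 0x4BEE9
s_1 = Round(s_0, k_0) = 0xC1B4B
s_2 = Round(s_1, k_1) = 0x48E8A
s_3 = Round(s_2, k_2) = 0xB04BF
s_4 = Round(s_3, k_3) = 0x6F4BA
s_5 = Round(s_4, k_4) = 0x24BD0
s_6 = Round(s_5, k_5) = 0xAEBA6
s_7 = Round(s_6, k_6) = 0x86D2F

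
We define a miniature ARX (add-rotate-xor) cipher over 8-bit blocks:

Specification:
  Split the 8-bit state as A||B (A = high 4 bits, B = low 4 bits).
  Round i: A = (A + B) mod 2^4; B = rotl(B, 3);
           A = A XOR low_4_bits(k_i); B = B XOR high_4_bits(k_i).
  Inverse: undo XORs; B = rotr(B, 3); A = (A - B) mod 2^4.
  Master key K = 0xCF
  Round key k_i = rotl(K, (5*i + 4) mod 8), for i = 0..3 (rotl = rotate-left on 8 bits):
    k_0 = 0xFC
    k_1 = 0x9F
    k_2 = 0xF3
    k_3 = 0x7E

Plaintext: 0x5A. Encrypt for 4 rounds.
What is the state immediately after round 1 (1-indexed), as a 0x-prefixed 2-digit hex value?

0x3A

s_0 = plaintext = 0x5A
s_1 = Round(s_0, k_0) = 0x3A
s_2 = Round(s_1, k_1) = 0x2C
s_3 = Round(s_2, k_2) = 0xD9
s_4 = Round(s_3, k_3) = 0x8B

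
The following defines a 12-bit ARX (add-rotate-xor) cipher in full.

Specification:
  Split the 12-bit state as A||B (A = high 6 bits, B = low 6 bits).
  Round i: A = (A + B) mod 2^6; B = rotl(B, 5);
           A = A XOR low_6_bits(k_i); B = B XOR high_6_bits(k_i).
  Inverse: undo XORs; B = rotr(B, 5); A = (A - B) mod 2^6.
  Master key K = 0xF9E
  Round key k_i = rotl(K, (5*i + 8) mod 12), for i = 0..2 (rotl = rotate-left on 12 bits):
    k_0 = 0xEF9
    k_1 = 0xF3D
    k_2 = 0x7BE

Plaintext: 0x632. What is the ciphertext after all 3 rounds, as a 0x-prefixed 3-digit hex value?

s_0 = plaintext = 0x632
s_1 = Round(s_0, k_0) = 0xCE2
s_2 = Round(s_1, k_1) = 0xA2D
s_3 = Round(s_2, k_2) = 0xAE8

0xAE8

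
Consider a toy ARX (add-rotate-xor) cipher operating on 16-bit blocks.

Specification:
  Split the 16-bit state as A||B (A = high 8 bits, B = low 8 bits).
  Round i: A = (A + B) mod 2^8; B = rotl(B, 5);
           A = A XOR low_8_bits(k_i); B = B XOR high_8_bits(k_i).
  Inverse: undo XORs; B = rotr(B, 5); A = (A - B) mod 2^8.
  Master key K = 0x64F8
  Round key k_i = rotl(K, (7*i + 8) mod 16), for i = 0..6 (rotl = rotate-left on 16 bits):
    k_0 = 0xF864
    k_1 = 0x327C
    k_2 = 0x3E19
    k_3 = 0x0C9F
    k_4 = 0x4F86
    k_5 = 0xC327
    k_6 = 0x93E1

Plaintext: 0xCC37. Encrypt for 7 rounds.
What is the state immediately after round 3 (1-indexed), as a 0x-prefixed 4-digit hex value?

s_0 = plaintext = 0xCC37
s_1 = Round(s_0, k_0) = 0x671E
s_2 = Round(s_1, k_1) = 0xF9F1
s_3 = Round(s_2, k_2) = 0xF300
s_4 = Round(s_3, k_3) = 0x6C0C
s_5 = Round(s_4, k_4) = 0xFECE
s_6 = Round(s_5, k_5) = 0xEB1A
s_7 = Round(s_6, k_6) = 0xE4D0

0xF300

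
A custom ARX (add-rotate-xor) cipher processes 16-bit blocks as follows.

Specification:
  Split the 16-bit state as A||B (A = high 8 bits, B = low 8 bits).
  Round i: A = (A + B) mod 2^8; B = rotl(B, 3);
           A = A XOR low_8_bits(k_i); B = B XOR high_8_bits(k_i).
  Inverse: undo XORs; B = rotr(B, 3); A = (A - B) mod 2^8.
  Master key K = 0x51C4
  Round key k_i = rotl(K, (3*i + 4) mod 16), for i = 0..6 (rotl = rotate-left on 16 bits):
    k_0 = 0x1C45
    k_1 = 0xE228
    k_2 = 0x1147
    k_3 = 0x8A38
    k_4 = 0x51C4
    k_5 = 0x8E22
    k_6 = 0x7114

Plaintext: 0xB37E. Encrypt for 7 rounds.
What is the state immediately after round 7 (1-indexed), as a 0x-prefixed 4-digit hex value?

0xE69B

s_0 = plaintext = 0xB37E
s_1 = Round(s_0, k_0) = 0x74EF
s_2 = Round(s_1, k_1) = 0x4B9D
s_3 = Round(s_2, k_2) = 0xAFFD
s_4 = Round(s_3, k_3) = 0x9465
s_5 = Round(s_4, k_4) = 0x3D7A
s_6 = Round(s_5, k_5) = 0x955D
s_7 = Round(s_6, k_6) = 0xE69B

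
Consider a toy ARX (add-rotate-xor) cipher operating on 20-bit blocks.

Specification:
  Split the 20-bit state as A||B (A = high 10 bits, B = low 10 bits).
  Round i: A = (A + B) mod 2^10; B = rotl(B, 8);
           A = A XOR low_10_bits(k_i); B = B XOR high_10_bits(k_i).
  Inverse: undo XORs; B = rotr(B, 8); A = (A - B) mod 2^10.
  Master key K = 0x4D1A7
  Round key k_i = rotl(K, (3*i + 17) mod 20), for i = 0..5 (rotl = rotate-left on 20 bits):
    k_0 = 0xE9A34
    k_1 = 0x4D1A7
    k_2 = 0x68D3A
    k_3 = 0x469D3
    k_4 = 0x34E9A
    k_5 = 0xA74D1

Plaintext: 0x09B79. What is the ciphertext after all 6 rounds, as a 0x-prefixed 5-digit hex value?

s_0 = plaintext = 0x09B79
s_1 = Round(s_0, k_0) = 0x6AE78
s_2 = Round(s_1, k_1) = 0x611AA
s_3 = Round(s_2, k_2) = 0x853C9
s_4 = Round(s_3, k_3) = 0x038E8
s_5 = Round(s_4, k_4) = 0x9B0E9
s_6 = Round(s_5, k_5) = 0xE13A7

0xE13A7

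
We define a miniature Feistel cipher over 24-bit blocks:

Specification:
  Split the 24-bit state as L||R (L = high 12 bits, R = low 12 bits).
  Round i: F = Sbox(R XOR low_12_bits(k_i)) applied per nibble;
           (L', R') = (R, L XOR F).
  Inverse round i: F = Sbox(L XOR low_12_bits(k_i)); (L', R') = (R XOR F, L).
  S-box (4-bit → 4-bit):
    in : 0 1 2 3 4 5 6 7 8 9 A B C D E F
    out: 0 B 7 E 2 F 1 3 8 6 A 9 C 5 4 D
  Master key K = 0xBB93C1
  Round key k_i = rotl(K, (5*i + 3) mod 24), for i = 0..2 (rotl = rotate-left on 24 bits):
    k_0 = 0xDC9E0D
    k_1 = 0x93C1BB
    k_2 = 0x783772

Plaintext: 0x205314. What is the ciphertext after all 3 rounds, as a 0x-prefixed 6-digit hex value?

s_0 = plaintext = 0x205314
s_1 = Round(s_0, k_0) = 0x3147B3
s_2 = Round(s_1, k_1) = 0x7B321C
s_3 = Round(s_2, k_2) = 0x21C8A7

0x21C8A7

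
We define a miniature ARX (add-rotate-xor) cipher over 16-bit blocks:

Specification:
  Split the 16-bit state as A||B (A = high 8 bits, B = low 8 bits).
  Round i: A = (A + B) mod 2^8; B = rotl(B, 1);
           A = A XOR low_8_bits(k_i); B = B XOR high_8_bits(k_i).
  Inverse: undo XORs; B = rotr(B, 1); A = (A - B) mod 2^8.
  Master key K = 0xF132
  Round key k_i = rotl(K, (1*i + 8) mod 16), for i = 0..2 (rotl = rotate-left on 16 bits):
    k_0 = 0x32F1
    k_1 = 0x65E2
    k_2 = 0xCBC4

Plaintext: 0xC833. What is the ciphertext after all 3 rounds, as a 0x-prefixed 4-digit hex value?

0x4D50

s_0 = plaintext = 0xC833
s_1 = Round(s_0, k_0) = 0x0A54
s_2 = Round(s_1, k_1) = 0xBCCD
s_3 = Round(s_2, k_2) = 0x4D50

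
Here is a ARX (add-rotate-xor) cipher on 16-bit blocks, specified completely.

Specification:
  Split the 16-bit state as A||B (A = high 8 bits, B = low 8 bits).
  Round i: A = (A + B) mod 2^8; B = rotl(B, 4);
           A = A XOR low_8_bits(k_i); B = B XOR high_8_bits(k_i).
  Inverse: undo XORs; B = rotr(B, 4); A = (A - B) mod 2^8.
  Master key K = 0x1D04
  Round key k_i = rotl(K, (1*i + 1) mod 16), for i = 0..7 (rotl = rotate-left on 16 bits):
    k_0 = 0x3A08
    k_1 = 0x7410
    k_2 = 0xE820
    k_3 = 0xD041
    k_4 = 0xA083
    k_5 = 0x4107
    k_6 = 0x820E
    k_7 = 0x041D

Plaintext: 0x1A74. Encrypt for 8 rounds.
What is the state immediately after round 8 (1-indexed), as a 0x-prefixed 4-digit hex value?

0xDD9A

s_0 = plaintext = 0x1A74
s_1 = Round(s_0, k_0) = 0x867D
s_2 = Round(s_1, k_1) = 0x13A3
s_3 = Round(s_2, k_2) = 0x96D2
s_4 = Round(s_3, k_3) = 0x29FD
s_5 = Round(s_4, k_4) = 0xA57F
s_6 = Round(s_5, k_5) = 0x23B6
s_7 = Round(s_6, k_6) = 0xD7E9
s_8 = Round(s_7, k_7) = 0xDD9A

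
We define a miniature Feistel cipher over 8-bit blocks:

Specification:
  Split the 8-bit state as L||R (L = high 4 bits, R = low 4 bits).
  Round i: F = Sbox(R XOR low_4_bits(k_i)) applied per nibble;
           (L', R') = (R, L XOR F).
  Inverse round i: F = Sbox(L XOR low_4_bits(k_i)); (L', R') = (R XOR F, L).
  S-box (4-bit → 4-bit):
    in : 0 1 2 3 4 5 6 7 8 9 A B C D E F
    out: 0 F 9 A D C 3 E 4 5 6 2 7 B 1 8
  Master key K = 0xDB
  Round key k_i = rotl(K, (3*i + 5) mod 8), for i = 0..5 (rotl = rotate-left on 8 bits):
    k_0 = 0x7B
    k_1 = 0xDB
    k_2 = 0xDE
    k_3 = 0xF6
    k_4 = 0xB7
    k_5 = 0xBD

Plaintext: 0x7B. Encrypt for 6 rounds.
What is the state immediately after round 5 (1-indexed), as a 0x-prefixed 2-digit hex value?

0x86

s_0 = plaintext = 0x7B
s_1 = Round(s_0, k_0) = 0xB7
s_2 = Round(s_1, k_1) = 0x7C
s_3 = Round(s_2, k_2) = 0xCE
s_4 = Round(s_3, k_3) = 0xE8
s_5 = Round(s_4, k_4) = 0x86
s_6 = Round(s_5, k_5) = 0x6A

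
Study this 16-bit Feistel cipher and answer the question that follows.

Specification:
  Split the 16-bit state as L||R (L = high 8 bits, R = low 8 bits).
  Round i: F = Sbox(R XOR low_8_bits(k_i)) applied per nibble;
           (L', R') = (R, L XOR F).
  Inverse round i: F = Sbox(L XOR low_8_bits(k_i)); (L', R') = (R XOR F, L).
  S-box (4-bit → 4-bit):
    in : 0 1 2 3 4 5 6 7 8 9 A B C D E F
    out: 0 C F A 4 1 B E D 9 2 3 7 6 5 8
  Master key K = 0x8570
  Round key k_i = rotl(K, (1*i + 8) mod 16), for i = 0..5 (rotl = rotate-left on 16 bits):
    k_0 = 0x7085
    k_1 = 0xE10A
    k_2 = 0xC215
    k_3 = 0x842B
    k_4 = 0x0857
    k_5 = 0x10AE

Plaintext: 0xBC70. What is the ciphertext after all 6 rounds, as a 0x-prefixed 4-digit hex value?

s_0 = plaintext = 0xBC70
s_1 = Round(s_0, k_0) = 0x703D
s_2 = Round(s_1, k_1) = 0x3DDE
s_3 = Round(s_2, k_2) = 0xDE4E
s_4 = Round(s_3, k_3) = 0x4E6F
s_5 = Round(s_4, k_4) = 0x6FE3
s_6 = Round(s_5, k_5) = 0xE329

0xE329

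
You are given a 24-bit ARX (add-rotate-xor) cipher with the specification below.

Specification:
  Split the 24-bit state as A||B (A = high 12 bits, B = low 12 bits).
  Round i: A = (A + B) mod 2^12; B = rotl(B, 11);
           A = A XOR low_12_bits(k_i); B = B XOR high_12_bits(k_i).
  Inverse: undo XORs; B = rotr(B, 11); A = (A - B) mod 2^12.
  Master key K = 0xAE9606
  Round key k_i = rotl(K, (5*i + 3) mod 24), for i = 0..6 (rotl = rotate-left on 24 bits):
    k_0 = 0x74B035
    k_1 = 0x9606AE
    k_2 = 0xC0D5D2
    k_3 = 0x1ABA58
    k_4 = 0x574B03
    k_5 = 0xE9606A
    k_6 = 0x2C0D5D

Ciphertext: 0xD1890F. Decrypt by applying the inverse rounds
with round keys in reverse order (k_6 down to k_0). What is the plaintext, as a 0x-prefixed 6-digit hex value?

0x4F8D25

s_0 = ciphertext = 0xD1890F
s_1 = InvRound(s_0, k_6) = 0x8A679F
s_2 = InvRound(s_1, k_5) = 0x6B9213
s_3 = InvRound(s_2, k_4) = 0xEECECE
s_4 = InvRound(s_3, k_3) = 0x5E9ECB
s_5 = InvRound(s_4, k_2) = 0xAAF58C
s_6 = InvRound(s_5, k_1) = 0x2289D9
s_7 = InvRound(s_6, k_0) = 0x4F8D25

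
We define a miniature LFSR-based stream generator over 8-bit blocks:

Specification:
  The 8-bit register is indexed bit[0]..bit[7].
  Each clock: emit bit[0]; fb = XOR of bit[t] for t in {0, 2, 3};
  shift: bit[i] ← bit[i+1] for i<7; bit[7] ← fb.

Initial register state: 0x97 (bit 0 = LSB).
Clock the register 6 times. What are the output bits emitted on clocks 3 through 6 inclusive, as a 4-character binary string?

1010

reg_0 = 0x97
clock 1: out=1, reg = 0x4B
clock 2: out=1, reg = 0x25
clock 3: out=1, reg = 0x12
clock 4: out=0, reg = 0x09
clock 5: out=1, reg = 0x04
clock 6: out=0, reg = 0x82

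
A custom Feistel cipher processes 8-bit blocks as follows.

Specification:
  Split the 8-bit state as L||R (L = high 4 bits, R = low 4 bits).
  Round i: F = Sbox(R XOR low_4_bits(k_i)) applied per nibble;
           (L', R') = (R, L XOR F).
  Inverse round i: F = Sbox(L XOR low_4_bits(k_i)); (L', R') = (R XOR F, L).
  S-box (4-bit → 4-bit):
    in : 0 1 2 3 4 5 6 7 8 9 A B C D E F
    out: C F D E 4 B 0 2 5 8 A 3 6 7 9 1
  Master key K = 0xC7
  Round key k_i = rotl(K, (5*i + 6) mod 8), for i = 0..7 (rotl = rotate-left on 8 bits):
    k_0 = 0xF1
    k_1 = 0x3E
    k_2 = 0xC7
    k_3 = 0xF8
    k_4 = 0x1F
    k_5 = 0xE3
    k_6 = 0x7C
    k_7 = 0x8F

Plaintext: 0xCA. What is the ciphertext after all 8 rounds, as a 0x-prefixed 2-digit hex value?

s_0 = plaintext = 0xCA
s_1 = Round(s_0, k_0) = 0xAF
s_2 = Round(s_1, k_1) = 0xF5
s_3 = Round(s_2, k_2) = 0x52
s_4 = Round(s_3, k_3) = 0x2F
s_5 = Round(s_4, k_4) = 0xFE
s_6 = Round(s_5, k_5) = 0xE8
s_7 = Round(s_6, k_6) = 0x8A
s_8 = Round(s_7, k_7) = 0xA3

0xA3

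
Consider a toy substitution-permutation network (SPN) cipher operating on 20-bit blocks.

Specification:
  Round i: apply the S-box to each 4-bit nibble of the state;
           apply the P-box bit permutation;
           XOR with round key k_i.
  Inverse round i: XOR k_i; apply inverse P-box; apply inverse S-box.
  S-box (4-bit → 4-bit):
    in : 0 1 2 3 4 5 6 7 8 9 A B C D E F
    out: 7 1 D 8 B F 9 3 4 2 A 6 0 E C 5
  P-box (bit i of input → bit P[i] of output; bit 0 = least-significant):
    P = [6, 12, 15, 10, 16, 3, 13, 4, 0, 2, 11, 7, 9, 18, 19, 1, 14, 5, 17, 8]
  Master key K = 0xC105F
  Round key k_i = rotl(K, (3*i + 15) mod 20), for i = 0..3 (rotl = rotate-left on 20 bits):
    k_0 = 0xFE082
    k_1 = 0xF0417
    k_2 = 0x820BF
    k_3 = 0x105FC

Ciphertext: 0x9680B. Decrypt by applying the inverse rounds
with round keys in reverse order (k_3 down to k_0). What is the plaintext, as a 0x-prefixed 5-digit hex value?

0x7A403

s_0 = ciphertext = 0x9680B
s_1 = InvRound(s_0, k_3) = 0x4E5E6
s_2 = InvRound(s_1, k_2) = 0x6B1A2
s_3 = InvRound(s_2, k_1) = 0xA842D
s_4 = InvRound(s_3, k_0) = 0x7A403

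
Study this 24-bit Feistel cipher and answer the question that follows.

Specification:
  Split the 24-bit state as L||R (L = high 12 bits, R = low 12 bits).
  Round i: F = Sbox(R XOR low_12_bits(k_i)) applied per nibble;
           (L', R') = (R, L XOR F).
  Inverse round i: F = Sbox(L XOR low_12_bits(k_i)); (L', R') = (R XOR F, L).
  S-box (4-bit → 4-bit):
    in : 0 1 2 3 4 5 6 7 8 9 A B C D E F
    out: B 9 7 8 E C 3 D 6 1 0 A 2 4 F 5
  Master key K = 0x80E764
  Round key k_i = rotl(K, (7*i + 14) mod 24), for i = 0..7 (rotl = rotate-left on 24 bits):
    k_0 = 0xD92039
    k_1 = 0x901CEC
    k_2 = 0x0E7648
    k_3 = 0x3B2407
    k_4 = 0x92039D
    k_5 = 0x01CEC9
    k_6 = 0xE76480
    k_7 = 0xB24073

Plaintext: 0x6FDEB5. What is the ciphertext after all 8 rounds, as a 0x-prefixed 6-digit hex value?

s_0 = plaintext = 0x6FDEB5
s_1 = Round(s_0, k_0) = 0xEB599F
s_2 = Round(s_1, k_1) = 0x99F26D
s_3 = Round(s_2, k_2) = 0x26D7E3
s_4 = Round(s_3, k_3) = 0x7E3A93
s_5 = Round(s_4, k_4) = 0xA9365C
s_6 = Round(s_5, k_5) = 0x65CC8F
s_7 = Round(s_6, k_6) = 0xC8F0E9
s_8 = Round(s_7, k_7) = 0x0E979F

0x0E979F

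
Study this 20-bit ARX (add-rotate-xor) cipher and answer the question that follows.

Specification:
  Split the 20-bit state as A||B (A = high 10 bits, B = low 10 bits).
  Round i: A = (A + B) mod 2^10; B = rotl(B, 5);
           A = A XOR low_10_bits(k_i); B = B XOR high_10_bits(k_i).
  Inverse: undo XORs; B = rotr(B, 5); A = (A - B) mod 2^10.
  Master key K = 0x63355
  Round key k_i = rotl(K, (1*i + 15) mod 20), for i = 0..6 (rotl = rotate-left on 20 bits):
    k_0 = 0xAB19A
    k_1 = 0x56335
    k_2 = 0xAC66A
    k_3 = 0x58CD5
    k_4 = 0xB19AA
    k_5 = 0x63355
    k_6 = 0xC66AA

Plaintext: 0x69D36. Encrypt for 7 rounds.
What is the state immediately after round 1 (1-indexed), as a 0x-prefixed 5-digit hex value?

s_0 = plaintext = 0x69D36
s_1 = Round(s_0, k_0) = 0xD1C65
s_2 = Round(s_1, k_1) = 0x265FB
s_3 = Round(s_2, k_2) = 0x3F9DE
s_4 = Round(s_3, k_3) = 0x826AD
s_5 = Round(s_4, k_4) = 0x47373
s_6 = Round(s_5, k_5) = 0xF6BF7
s_7 = Round(s_6, k_6) = 0x5EDE6

0xD1C65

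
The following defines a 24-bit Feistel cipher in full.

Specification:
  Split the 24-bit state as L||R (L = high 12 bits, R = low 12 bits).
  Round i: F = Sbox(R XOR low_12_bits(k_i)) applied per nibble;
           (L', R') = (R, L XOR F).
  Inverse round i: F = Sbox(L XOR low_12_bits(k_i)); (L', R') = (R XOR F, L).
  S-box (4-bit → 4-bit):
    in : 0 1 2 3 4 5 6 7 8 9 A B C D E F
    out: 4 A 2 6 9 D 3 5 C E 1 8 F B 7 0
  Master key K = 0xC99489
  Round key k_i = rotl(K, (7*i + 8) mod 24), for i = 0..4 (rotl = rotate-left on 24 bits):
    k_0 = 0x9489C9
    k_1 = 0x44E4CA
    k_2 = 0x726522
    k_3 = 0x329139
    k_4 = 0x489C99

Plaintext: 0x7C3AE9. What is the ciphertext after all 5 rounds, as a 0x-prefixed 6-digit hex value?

0x5D3D02

s_0 = plaintext = 0x7C3AE9
s_1 = Round(s_0, k_0) = 0xAE91E7
s_2 = Round(s_1, k_1) = 0x1E77C2
s_3 = Round(s_2, k_2) = 0x7C2393
s_4 = Round(s_3, k_3) = 0x3935D3
s_5 = Round(s_4, k_4) = 0x5D3D02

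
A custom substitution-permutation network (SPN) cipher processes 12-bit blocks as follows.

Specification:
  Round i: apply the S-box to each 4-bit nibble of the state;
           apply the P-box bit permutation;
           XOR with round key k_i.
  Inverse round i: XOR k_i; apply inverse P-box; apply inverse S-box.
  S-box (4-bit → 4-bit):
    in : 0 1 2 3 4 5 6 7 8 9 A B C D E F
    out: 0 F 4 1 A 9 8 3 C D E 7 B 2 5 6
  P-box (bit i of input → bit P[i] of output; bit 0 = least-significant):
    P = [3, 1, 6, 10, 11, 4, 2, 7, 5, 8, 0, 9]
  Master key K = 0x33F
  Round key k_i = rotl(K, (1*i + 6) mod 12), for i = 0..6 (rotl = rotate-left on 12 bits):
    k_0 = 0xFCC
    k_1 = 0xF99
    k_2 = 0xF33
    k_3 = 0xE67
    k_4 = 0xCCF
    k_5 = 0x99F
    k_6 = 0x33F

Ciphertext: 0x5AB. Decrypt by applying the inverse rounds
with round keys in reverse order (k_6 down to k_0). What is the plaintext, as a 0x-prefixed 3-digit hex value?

0xD07

s_0 = ciphertext = 0x5AB
s_1 = InvRound(s_0, k_6) = 0x6A6
s_2 = InvRound(s_1, k_5) = 0x175
s_3 = InvRound(s_2, k_4) = 0x7CC
s_4 = InvRound(s_3, k_3) = 0xB57
s_5 = InvRound(s_4, k_2) = 0x328
s_6 = InvRound(s_5, k_1) = 0xEC6
s_7 = InvRound(s_6, k_0) = 0xD07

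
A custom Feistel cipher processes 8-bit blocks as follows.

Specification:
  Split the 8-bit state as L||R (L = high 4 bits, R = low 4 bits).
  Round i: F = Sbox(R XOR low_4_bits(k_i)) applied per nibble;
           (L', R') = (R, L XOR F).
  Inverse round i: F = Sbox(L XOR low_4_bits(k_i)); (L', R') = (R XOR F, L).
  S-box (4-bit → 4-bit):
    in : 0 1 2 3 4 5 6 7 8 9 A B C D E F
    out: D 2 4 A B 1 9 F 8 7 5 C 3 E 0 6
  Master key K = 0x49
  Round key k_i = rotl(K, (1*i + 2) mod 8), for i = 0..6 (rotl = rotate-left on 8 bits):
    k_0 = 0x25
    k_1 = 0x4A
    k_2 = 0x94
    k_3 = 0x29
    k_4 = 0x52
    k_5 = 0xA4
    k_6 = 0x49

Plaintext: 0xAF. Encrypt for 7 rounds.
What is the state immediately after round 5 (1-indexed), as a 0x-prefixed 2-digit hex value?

s_0 = plaintext = 0xAF
s_1 = Round(s_0, k_0) = 0xFF
s_2 = Round(s_1, k_1) = 0xFE
s_3 = Round(s_2, k_2) = 0xEA
s_4 = Round(s_3, k_3) = 0xA4
s_5 = Round(s_4, k_4) = 0x43
s_6 = Round(s_5, k_5) = 0x3B
s_7 = Round(s_6, k_6) = 0xB7

0x43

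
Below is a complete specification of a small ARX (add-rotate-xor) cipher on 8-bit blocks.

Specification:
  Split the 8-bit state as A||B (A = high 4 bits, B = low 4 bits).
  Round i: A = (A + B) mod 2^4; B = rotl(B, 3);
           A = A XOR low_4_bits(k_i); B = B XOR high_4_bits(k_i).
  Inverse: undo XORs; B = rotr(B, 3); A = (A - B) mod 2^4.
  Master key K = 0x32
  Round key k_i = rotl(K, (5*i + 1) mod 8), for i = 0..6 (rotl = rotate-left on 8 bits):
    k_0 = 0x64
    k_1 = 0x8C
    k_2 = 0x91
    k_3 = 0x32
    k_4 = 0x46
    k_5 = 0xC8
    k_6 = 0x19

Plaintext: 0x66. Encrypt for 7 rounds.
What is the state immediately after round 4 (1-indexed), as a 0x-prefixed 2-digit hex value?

s_0 = plaintext = 0x66
s_1 = Round(s_0, k_0) = 0x85
s_2 = Round(s_1, k_1) = 0x12
s_3 = Round(s_2, k_2) = 0x28
s_4 = Round(s_3, k_3) = 0x87
s_5 = Round(s_4, k_4) = 0x9F
s_6 = Round(s_5, k_5) = 0x03
s_7 = Round(s_6, k_6) = 0xA8

0x87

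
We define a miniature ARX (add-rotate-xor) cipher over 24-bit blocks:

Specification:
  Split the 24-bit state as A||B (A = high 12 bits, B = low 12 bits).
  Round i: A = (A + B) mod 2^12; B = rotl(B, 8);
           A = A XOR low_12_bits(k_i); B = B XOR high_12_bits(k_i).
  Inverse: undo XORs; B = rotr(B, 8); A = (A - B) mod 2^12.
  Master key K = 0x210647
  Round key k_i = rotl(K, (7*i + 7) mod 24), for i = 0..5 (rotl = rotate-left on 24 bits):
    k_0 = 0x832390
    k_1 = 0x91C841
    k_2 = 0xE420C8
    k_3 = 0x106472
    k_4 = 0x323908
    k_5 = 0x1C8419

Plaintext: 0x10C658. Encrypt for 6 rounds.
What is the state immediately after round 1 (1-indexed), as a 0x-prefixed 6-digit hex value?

s_0 = plaintext = 0x10C658
s_1 = Round(s_0, k_0) = 0x4F4057
s_2 = Round(s_1, k_1) = 0xD0AE19
s_3 = Round(s_2, k_2) = 0xBEB7A3
s_4 = Round(s_3, k_3) = 0x7FC27C
s_5 = Round(s_4, k_4) = 0x370F04
s_6 = Round(s_5, k_5) = 0x66D538

0x4F4057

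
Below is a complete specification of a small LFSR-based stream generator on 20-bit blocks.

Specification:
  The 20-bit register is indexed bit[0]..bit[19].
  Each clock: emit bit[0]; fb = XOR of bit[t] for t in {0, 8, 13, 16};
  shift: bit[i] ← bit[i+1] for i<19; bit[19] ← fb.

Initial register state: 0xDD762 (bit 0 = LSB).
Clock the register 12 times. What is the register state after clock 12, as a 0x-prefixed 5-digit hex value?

0xAB6DD

reg_0 = 0xDD762
clock 1: out=0, reg = 0x6EBB1
clock 2: out=1, reg = 0xB75D8
clock 3: out=0, reg = 0xDBAEC
clock 4: out=0, reg = 0x6DD76
clock 5: out=0, reg = 0xB6EBB
clock 6: out=1, reg = 0xDB75D
clock 7: out=1, reg = 0x6DBAE
clock 8: out=0, reg = 0xB6DD7
clock 9: out=1, reg = 0x5B6EB
clock 10: out=1, reg = 0xADB75
clock 11: out=1, reg = 0x56DBA
clock 12: out=0, reg = 0xAB6DD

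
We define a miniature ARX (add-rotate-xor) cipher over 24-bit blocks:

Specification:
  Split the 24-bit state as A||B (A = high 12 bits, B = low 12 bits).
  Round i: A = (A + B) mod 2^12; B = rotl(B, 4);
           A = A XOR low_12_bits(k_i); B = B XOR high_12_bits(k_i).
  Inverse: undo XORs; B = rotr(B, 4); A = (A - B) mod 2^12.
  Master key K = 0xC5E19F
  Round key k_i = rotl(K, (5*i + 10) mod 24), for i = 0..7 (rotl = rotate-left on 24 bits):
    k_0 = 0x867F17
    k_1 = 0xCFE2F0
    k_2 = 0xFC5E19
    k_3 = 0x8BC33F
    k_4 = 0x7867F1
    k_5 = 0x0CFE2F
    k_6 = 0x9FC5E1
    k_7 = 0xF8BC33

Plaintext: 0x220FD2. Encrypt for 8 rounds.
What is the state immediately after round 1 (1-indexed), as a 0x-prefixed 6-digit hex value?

0xEE5548

s_0 = plaintext = 0x220FD2
s_1 = Round(s_0, k_0) = 0xEE5548
s_2 = Round(s_1, k_1) = 0x6DD87B
s_3 = Round(s_2, k_2) = 0x14187D
s_4 = Round(s_3, k_3) = 0xA81F64
s_5 = Round(s_4, k_4) = 0xE141C9
s_6 = Round(s_5, k_5) = 0x1F2C5E
s_7 = Round(s_6, k_6) = 0xBB1C10
s_8 = Round(s_7, k_7) = 0xBF2E87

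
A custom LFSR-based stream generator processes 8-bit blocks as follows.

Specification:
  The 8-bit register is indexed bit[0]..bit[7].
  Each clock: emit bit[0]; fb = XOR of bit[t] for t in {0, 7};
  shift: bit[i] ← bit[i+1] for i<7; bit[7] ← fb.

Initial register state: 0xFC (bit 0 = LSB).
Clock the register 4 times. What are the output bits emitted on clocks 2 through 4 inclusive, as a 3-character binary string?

reg_0 = 0xFC
clock 1: out=0, reg = 0xFE
clock 2: out=0, reg = 0xFF
clock 3: out=1, reg = 0x7F
clock 4: out=1, reg = 0xBF

011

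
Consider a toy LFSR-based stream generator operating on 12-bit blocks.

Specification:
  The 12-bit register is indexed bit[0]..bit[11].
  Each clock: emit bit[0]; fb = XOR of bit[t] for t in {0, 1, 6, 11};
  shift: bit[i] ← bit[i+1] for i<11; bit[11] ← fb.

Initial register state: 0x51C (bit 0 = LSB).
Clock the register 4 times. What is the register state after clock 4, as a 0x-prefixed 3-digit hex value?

0x251

reg_0 = 0x51C
clock 1: out=0, reg = 0x28E
clock 2: out=0, reg = 0x947
clock 3: out=1, reg = 0x4A3
clock 4: out=1, reg = 0x251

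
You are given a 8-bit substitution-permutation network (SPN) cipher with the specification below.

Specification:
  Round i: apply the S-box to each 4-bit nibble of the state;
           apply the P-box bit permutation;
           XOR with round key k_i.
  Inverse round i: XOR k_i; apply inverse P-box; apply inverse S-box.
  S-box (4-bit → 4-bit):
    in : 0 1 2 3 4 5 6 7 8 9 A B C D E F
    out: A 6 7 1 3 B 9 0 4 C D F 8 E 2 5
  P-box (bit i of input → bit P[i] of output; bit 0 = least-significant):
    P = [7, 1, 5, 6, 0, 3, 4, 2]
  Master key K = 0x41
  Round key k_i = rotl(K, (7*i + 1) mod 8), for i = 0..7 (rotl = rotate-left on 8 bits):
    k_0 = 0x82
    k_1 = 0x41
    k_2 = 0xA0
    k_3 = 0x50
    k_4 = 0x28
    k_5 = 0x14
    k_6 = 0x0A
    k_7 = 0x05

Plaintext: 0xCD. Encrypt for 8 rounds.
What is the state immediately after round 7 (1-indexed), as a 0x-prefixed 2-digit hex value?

s_0 = plaintext = 0xCD
s_1 = Round(s_0, k_0) = 0xE4
s_2 = Round(s_1, k_1) = 0xCB
s_3 = Round(s_2, k_2) = 0x46
s_4 = Round(s_3, k_3) = 0x99
s_5 = Round(s_4, k_4) = 0x5C
s_6 = Round(s_5, k_5) = 0x59
s_7 = Round(s_6, k_6) = 0x67
s_8 = Round(s_7, k_7) = 0x00

0x67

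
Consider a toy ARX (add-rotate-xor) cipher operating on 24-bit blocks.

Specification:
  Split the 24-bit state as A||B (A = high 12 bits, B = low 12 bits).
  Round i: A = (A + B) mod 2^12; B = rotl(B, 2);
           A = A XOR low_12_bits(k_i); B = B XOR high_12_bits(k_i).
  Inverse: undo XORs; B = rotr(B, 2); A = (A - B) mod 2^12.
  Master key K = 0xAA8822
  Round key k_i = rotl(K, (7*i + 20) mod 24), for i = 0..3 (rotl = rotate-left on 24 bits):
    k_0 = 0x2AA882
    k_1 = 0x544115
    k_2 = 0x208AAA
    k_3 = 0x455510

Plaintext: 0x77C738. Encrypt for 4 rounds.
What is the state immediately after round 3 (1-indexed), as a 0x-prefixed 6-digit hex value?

s_0 = plaintext = 0x77C738
s_1 = Round(s_0, k_0) = 0x636E4B
s_2 = Round(s_1, k_1) = 0x594C6B
s_3 = Round(s_2, k_2) = 0xB553A7
s_4 = Round(s_3, k_3) = 0xBECAC9

0xB553A7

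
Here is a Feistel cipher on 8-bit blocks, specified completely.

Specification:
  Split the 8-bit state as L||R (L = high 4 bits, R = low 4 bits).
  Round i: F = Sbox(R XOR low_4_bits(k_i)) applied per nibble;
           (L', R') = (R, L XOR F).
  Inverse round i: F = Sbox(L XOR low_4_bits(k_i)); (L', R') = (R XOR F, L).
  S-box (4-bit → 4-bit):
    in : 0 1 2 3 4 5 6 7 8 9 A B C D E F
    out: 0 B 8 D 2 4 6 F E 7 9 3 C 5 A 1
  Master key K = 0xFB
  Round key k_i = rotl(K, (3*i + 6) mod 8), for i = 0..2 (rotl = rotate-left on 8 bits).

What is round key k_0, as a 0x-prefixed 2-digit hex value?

0xFE

K = 0xFB
k_0 = rotl(K, (3*0+6) mod 8) = rotl(K, 6) = 0xFE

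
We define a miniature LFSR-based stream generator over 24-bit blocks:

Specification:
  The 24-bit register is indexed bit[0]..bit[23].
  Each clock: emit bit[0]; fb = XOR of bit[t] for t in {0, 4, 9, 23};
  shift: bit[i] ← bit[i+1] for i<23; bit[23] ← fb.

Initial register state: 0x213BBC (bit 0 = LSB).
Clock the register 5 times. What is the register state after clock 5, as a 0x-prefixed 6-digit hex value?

0xB109DD

reg_0 = 0x213BBC
clock 1: out=0, reg = 0x109DDE
clock 2: out=0, reg = 0x884EEF
clock 3: out=1, reg = 0xC42777
clock 4: out=1, reg = 0x6213BB
clock 5: out=1, reg = 0xB109DD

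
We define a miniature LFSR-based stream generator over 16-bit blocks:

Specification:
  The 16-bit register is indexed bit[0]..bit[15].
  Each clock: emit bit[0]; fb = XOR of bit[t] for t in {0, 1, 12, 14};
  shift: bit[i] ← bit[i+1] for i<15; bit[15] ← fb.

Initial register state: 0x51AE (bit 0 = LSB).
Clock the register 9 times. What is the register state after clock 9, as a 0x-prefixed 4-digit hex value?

0x64A8

reg_0 = 0x51AE
clock 1: out=0, reg = 0xA8D7
clock 2: out=1, reg = 0x546B
clock 3: out=1, reg = 0x2A35
clock 4: out=1, reg = 0x951A
clock 5: out=0, reg = 0x4A8D
clock 6: out=1, reg = 0x2546
clock 7: out=0, reg = 0x92A3
clock 8: out=1, reg = 0xC951
clock 9: out=1, reg = 0x64A8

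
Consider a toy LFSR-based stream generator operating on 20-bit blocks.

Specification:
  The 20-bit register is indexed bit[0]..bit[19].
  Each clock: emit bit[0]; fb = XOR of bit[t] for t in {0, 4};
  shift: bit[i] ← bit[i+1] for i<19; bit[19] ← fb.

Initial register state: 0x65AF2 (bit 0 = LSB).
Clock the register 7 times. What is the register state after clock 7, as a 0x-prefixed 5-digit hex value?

0xBACB5

reg_0 = 0x65AF2
clock 1: out=0, reg = 0xB2D79
clock 2: out=1, reg = 0x596BC
clock 3: out=0, reg = 0xACB5E
clock 4: out=0, reg = 0xD65AF
clock 5: out=1, reg = 0xEB2D7
clock 6: out=1, reg = 0x7596B
clock 7: out=1, reg = 0xBACB5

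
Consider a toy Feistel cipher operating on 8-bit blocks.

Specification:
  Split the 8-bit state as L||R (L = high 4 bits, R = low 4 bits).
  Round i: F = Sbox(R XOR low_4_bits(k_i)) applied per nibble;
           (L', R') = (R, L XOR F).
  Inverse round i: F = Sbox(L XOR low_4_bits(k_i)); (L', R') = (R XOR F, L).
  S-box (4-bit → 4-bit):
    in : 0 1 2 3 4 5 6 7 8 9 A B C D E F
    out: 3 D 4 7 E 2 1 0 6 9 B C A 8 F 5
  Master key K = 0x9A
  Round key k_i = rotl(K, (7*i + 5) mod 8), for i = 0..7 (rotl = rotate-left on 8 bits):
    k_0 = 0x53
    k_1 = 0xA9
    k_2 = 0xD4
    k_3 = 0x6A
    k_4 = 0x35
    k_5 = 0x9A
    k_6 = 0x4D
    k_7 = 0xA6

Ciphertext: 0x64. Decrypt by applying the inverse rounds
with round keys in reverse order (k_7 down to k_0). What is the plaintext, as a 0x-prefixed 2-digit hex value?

s_0 = ciphertext = 0x64
s_1 = InvRound(s_0, k_7) = 0x76
s_2 = InvRound(s_1, k_6) = 0xD7
s_3 = InvRound(s_2, k_5) = 0x7D
s_4 = InvRound(s_3, k_4) = 0x97
s_5 = InvRound(s_4, k_3) = 0x09
s_6 = InvRound(s_5, k_2) = 0x70
s_7 = InvRound(s_6, k_1) = 0xF7
s_8 = InvRound(s_7, k_0) = 0xDF

0xDF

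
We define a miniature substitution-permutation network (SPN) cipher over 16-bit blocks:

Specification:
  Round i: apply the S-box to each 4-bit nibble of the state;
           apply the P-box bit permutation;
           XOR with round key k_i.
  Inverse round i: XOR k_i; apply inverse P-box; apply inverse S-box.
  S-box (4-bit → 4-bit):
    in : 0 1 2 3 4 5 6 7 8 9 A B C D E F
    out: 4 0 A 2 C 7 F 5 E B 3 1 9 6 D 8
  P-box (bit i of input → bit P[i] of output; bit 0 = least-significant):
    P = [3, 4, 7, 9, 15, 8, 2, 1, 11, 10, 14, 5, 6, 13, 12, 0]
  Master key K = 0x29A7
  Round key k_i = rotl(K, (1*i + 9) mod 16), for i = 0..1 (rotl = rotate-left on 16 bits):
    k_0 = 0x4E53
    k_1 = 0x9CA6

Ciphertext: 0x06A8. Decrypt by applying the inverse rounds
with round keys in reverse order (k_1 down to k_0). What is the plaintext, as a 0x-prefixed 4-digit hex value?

s_0 = ciphertext = 0x06A8
s_1 = InvRound(s_0, k_1) = 0x0BEC
s_2 = InvRound(s_1, k_0) = 0xF885

0xF885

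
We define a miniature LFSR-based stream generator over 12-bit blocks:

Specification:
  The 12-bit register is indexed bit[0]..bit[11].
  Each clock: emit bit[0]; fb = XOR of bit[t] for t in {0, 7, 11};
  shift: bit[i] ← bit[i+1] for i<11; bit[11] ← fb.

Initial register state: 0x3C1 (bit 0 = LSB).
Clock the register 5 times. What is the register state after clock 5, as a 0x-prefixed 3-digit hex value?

0x11E

reg_0 = 0x3C1
clock 1: out=1, reg = 0x1E0
clock 2: out=0, reg = 0x8F0
clock 3: out=0, reg = 0x478
clock 4: out=0, reg = 0x23C
clock 5: out=0, reg = 0x11E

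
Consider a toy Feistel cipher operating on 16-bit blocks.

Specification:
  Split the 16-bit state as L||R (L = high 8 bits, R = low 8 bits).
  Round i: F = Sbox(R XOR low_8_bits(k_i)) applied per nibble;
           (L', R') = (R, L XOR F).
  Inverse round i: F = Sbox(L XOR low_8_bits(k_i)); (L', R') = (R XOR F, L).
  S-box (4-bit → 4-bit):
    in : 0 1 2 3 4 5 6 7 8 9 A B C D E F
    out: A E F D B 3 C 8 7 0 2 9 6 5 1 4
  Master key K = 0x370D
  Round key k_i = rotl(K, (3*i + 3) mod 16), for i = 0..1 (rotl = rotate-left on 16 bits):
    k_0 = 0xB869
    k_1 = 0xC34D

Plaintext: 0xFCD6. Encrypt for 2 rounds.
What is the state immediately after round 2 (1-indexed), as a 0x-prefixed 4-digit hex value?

s_0 = plaintext = 0xFCD6
s_1 = Round(s_0, k_0) = 0xD668
s_2 = Round(s_1, k_1) = 0x6825

0x6825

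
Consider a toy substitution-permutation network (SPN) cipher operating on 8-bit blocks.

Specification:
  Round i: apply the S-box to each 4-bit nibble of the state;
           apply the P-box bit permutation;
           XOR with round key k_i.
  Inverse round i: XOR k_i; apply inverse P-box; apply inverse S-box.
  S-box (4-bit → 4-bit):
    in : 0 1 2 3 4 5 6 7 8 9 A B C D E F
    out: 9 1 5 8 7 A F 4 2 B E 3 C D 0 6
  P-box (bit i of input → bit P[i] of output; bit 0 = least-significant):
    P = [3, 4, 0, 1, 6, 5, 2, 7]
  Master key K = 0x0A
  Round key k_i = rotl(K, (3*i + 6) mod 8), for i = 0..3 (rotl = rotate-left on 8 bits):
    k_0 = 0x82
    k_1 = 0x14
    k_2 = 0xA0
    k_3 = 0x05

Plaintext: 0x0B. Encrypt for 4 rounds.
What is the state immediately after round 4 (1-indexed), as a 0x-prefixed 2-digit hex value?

s_0 = plaintext = 0x0B
s_1 = Round(s_0, k_0) = 0x5A
s_2 = Round(s_1, k_1) = 0xA7
s_3 = Round(s_2, k_2) = 0x05
s_4 = Round(s_3, k_3) = 0xD7

0xD7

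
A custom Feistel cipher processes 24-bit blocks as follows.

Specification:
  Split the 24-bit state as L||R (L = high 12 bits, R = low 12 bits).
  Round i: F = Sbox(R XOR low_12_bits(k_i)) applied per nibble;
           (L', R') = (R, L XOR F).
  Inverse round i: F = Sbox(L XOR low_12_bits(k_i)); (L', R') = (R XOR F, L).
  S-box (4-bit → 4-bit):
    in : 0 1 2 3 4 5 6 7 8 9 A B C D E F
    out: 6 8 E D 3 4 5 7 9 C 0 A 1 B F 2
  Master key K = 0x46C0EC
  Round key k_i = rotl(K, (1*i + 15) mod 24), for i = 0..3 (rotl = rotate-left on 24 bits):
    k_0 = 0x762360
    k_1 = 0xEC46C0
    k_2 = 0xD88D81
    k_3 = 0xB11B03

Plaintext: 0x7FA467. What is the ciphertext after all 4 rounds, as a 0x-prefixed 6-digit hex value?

s_0 = plaintext = 0x7FA467
s_1 = Round(s_0, k_0) = 0x46709D
s_2 = Round(s_1, k_1) = 0x09D12C
s_3 = Round(s_2, k_2) = 0x12C196
s_4 = Round(s_3, k_3) = 0x1961E8

0x1961E8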